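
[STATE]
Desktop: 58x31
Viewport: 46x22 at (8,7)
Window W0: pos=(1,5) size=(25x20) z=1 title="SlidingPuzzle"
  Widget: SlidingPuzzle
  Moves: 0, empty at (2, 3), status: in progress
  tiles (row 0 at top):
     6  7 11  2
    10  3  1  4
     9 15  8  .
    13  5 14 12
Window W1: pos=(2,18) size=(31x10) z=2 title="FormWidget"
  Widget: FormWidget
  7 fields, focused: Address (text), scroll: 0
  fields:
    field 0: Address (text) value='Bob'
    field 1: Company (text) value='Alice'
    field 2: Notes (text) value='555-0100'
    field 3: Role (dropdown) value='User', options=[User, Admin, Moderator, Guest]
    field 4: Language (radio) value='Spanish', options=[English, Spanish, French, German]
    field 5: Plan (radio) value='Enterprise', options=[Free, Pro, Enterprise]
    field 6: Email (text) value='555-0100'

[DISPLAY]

─────────────────┨                            
────┬────┬────┐  ┃                            
  7 │ 11 │  2 │  ┃                            
────┼────┼────┤  ┃                            
  3 │  1 │  4 │  ┃                            
────┼────┼────┤  ┃                            
 15 │  8 │    │  ┃                            
────┼────┼────┤  ┃                            
  5 │ 14 │ 12 │  ┃                            
────┴────┴────┘  ┃                            
 0               ┃                            
━━━━━━━━━━━━━━━━━━━━━━━━┓                     
Widget                  ┃                     
────────────────────────┨                     
ress:    [Bob          ]┃                     
pany:    [Alice        ]┃                     
es:      [555-0100     ]┃                     
e:       [User        ▼]┃                     
guage:   ( ) English  (●┃                     
n:       ( ) Free  ( ) P┃                     
━━━━━━━━━━━━━━━━━━━━━━━━┛                     
                                              


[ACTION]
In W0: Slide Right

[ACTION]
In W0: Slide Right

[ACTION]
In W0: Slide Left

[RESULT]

─────────────────┨                            
────┬────┬────┐  ┃                            
  7 │ 11 │  2 │  ┃                            
────┼────┼────┤  ┃                            
  3 │  1 │  4 │  ┃                            
────┼────┼────┤  ┃                            
 15 │    │  8 │  ┃                            
────┼────┼────┤  ┃                            
  5 │ 14 │ 12 │  ┃                            
────┴────┴────┘  ┃                            
 3               ┃                            
━━━━━━━━━━━━━━━━━━━━━━━━┓                     
Widget                  ┃                     
────────────────────────┨                     
ress:    [Bob          ]┃                     
pany:    [Alice        ]┃                     
es:      [555-0100     ]┃                     
e:       [User        ▼]┃                     
guage:   ( ) English  (●┃                     
n:       ( ) Free  ( ) P┃                     
━━━━━━━━━━━━━━━━━━━━━━━━┛                     
                                              


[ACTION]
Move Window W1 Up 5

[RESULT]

─────────────────┨                            
────┬────┬────┐  ┃                            
  7 │ 11 │  2 │  ┃                            
────┼────┼────┤  ┃                            
  3 │  1 │  4 │  ┃                            
────┼────┼────┤  ┃                            
━━━━━━━━━━━━━━━━━━━━━━━━┓                     
Widget                  ┃                     
────────────────────────┨                     
ress:    [Bob          ]┃                     
pany:    [Alice        ]┃                     
es:      [555-0100     ]┃                     
e:       [User        ▼]┃                     
guage:   ( ) English  (●┃                     
n:       ( ) Free  ( ) P┃                     
━━━━━━━━━━━━━━━━━━━━━━━━┛                     
                 ┃                            
━━━━━━━━━━━━━━━━━┛                            
                                              
                                              
                                              
                                              


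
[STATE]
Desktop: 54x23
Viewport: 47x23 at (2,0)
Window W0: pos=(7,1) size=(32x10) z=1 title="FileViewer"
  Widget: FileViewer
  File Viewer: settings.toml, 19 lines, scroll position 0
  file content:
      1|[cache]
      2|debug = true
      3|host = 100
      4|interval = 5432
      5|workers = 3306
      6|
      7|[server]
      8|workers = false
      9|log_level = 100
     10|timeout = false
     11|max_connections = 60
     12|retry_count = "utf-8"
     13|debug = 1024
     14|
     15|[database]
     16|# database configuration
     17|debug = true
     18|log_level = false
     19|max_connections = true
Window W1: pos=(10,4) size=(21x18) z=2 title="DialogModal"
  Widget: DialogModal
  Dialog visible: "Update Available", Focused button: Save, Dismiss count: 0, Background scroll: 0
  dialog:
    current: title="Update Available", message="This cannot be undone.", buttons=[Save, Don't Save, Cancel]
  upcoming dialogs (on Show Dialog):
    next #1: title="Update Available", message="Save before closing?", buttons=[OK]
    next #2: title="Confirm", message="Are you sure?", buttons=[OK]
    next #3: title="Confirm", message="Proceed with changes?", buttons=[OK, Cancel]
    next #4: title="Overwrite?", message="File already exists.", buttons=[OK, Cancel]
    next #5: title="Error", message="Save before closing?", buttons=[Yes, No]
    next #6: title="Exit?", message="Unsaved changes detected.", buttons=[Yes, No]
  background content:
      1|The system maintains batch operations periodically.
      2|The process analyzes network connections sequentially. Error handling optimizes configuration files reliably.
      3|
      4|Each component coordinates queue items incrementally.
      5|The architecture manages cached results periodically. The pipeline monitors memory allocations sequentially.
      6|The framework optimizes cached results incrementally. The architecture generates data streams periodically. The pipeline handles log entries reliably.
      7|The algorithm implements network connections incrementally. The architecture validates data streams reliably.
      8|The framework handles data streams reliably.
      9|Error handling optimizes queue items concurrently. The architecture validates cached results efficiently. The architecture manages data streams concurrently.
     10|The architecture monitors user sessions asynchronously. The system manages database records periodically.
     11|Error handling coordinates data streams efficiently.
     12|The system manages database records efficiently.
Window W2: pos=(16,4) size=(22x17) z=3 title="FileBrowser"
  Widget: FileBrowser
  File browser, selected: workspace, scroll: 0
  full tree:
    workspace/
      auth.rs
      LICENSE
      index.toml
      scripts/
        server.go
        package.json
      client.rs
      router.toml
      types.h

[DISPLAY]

                                               
     ┏━━━━━━━━━━━━━━━━━━━━━━━━━━━━━━┓          
     ┃ FileViewer                   ┃          
     ┠──────────────────────────────┨          
     ┃[c┏━━━━━┏━━━━━━━━━━━━━━━━━━━━┓┃          
     ┃de┃ Dial┃ FileBrowser        ┃┃          
     ┃ho┠─────┠────────────────────┨┃          
     ┃in┃The s┃> [-] workspace/    ┃┃          
     ┃wo┃The p┃    auth.rs         ┃┃          
     ┃  ┃     ┃    LICENSE         ┃┃          
     ┗━━┃Each ┃    index.toml      ┃┛          
        ┃Th┌──┃    [+] scripts/    ┃           
        ┃Th│Up┃    client.rs       ┃           
        ┃Th│Th┃    router.toml     ┃           
        ┃Th│[S┃    types.h         ┃           
        ┃Er└──┃                    ┃           
        ┃The a┃                    ┃           
        ┃Error┃                    ┃           
        ┃The s┃                    ┃           
        ┃     ┃                    ┃           
        ┃     ┗━━━━━━━━━━━━━━━━━━━━┛           
        ┗━━━━━━━━━━━━━━━━━━━┛                  
                                               


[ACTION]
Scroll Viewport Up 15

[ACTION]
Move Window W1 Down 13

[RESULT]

                                               
     ┏━━━━━━━━━━━━━━━━━━━━━━━━━━━━━━┓          
     ┃ FileViewer                   ┃          
     ┠──────────────────────────────┨          
     ┃[cache] ┏━━━━━━━━━━━━━━━━━━━━┓┃          
     ┃de┏━━━━━┃ FileBrowser        ┃┃          
     ┃ho┃ Dial┠────────────────────┨┃          
     ┃in┠─────┃> [-] workspace/    ┃┃          
     ┃wo┃The s┃    auth.rs         ┃┃          
     ┃  ┃The p┃    LICENSE         ┃┃          
     ┗━━┃     ┃    index.toml      ┃┛          
        ┃Each ┃    [+] scripts/    ┃           
        ┃Th┌──┃    client.rs       ┃           
        ┃Th│Up┃    router.toml     ┃           
        ┃Th│Th┃    types.h         ┃           
        ┃Th│[S┃                    ┃           
        ┃Er└──┃                    ┃           
        ┃The a┃                    ┃           
        ┃Error┃                    ┃           
        ┃The s┃                    ┃           
        ┃     ┗━━━━━━━━━━━━━━━━━━━━┛           
        ┃                   ┃                  
        ┗━━━━━━━━━━━━━━━━━━━┛                  


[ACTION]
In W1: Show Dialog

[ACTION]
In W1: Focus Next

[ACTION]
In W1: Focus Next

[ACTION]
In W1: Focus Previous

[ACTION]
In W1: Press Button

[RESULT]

                                               
     ┏━━━━━━━━━━━━━━━━━━━━━━━━━━━━━━┓          
     ┃ FileViewer                   ┃          
     ┠──────────────────────────────┨          
     ┃[cache] ┏━━━━━━━━━━━━━━━━━━━━┓┃          
     ┃de┏━━━━━┃ FileBrowser        ┃┃          
     ┃ho┃ Dial┠────────────────────┨┃          
     ┃in┠─────┃> [-] workspace/    ┃┃          
     ┃wo┃The s┃    auth.rs         ┃┃          
     ┃  ┃The p┃    LICENSE         ┃┃          
     ┗━━┃     ┃    index.toml      ┃┛          
        ┃Each ┃    [+] scripts/    ┃           
        ┃The a┃    client.rs       ┃           
        ┃The f┃    router.toml     ┃           
        ┃The a┃    types.h         ┃           
        ┃The f┃                    ┃           
        ┃Error┃                    ┃           
        ┃The a┃                    ┃           
        ┃Error┃                    ┃           
        ┃The s┃                    ┃           
        ┃     ┗━━━━━━━━━━━━━━━━━━━━┛           
        ┃                   ┃                  
        ┗━━━━━━━━━━━━━━━━━━━┛                  


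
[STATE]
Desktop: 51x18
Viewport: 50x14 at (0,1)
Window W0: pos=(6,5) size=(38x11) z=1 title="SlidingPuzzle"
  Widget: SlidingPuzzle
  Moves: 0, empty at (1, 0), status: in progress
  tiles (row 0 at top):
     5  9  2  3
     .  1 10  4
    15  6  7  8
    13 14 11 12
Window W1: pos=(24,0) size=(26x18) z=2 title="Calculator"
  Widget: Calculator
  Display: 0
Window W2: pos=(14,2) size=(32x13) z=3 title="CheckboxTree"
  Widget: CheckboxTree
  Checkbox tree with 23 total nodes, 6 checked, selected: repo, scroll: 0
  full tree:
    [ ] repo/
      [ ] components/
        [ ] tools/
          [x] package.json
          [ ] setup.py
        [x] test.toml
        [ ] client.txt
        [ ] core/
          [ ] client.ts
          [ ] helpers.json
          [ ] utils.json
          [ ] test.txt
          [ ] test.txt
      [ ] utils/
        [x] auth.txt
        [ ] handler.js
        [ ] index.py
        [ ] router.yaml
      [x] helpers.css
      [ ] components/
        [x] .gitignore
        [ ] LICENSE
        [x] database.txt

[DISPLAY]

                        ┃ Calculator             ┃
              ┏━━━━━━━━━━━━━━━━━━━━━━━━━━━━━━┓───┨
              ┃ CheckboxTree                 ┃  0┃
              ┠──────────────────────────────┨   ┃
      ┏━━━━━━━┃>[-] repo/                    ┃   ┃
      ┃ Slidin┃   [-] components/            ┃   ┃
      ┠───────┃     [-] tools/               ┃   ┃
      ┃┌────┬─┃       [x] package.json       ┃   ┃
      ┃│  5 │ ┃       [ ] setup.py           ┃   ┃
      ┃├────┼─┃     [x] test.toml            ┃   ┃
      ┃│    │ ┃     [ ] client.txt           ┃   ┃
      ┃├────┼─┃     [ ] core/                ┃   ┃
      ┃│ 15 │ ┃       [ ] client.ts          ┃   ┃
      ┃├────┼─┗━━━━━━━━━━━━━━━━━━━━━━━━━━━━━━┛   ┃


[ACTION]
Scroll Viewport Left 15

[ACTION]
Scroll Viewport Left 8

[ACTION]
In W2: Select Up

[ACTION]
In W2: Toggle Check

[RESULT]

                        ┃ Calculator             ┃
              ┏━━━━━━━━━━━━━━━━━━━━━━━━━━━━━━┓───┨
              ┃ CheckboxTree                 ┃  0┃
              ┠──────────────────────────────┨   ┃
      ┏━━━━━━━┃>[x] repo/                    ┃   ┃
      ┃ Slidin┃   [x] components/            ┃   ┃
      ┠───────┃     [x] tools/               ┃   ┃
      ┃┌────┬─┃       [x] package.json       ┃   ┃
      ┃│  5 │ ┃       [x] setup.py           ┃   ┃
      ┃├────┼─┃     [x] test.toml            ┃   ┃
      ┃│    │ ┃     [x] client.txt           ┃   ┃
      ┃├────┼─┃     [x] core/                ┃   ┃
      ┃│ 15 │ ┃       [x] client.ts          ┃   ┃
      ┃├────┼─┗━━━━━━━━━━━━━━━━━━━━━━━━━━━━━━┛   ┃


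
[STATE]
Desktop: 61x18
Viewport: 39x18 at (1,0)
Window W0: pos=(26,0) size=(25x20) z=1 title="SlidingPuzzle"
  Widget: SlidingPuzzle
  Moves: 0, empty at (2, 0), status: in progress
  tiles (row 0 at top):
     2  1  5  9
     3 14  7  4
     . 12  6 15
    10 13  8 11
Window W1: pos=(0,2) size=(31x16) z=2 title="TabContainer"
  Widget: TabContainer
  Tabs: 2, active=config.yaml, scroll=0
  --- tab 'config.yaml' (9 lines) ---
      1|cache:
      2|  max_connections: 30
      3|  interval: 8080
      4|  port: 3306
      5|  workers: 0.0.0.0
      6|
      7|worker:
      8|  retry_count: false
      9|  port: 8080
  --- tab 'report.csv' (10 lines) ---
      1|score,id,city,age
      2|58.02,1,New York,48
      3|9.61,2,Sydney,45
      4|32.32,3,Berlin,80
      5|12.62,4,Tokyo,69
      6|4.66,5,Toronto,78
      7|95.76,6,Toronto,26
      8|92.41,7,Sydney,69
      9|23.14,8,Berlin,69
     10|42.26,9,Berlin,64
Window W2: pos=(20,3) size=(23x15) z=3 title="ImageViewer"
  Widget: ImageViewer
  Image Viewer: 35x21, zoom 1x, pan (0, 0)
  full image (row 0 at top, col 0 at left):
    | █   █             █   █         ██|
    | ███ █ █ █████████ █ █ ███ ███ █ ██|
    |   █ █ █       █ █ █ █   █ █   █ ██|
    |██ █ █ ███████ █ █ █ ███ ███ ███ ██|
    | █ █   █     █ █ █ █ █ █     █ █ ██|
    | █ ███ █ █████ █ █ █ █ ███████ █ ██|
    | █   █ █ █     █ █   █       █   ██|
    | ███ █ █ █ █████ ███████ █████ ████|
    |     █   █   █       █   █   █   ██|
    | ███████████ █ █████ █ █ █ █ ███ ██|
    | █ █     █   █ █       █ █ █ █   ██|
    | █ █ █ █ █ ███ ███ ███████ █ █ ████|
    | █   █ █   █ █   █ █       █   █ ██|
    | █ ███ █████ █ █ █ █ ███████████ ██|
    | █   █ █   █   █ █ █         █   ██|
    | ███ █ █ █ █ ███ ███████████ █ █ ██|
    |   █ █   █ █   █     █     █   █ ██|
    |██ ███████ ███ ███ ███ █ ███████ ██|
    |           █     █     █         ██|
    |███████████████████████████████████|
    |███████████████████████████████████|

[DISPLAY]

                         ┏━━━━━━━━━━━━━
                         ┃ SlidingPuzzl
━━━━━━━━━━━━━━━━━━━━━━━━━━━━━┓─────────
 TabContainer      ┏━━━━━━━━━━━━━━━━━━━
───────────────────┃ ImageViewer       
[config.yaml]│ repo┠───────────────────
───────────────────┃ █   █             
cache:             ┃ ███ █ █ █████████ 
  max_connections: ┃   █ █ █       █ █ 
  interval: 8080   ┃██ █ █ ███████ █ █ 
  port: 3306       ┃ █ █   █     █ █ █ 
  workers: 0.0.0.0 ┃ █ ███ █ █████ █ █ 
                   ┃ █   █ █ █     █ █ 
worker:            ┃ ███ █ █ █ █████ ██
  retry_count: fals┃     █   █   █     
  port: 8080       ┃ ███████████ █ ████
                   ┃ █ █     █   █ █   
━━━━━━━━━━━━━━━━━━━┗━━━━━━━━━━━━━━━━━━━


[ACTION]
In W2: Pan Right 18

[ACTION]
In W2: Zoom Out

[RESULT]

                         ┏━━━━━━━━━━━━━
                         ┃ SlidingPuzzl
━━━━━━━━━━━━━━━━━━━━━━━━━━━━━┓─────────
 TabContainer      ┏━━━━━━━━━━━━━━━━━━━
───────────────────┃ ImageViewer       
[config.yaml]│ repo┠───────────────────
───────────────────┃ █   █         ██  
cache:             ┃ █ █ ███ ███ █ ██  
  max_connections: ┃ █ █   █ █   █ ██  
  interval: 8080   ┃ █ ███ ███ ███ ██  
  port: 3306       ┃ █ █ █     █ █ ██  
  workers: 0.0.0.0 ┃ █ █ ███████ █ ██  
                   ┃   █       █   ██  
worker:            ┃██████ █████ ████  
  retry_count: fals┃   █   █   █   ██  
  port: 8080       ┃██ █ █ █ █ ███ ██  
                   ┃     █ █ █ █   ██  
━━━━━━━━━━━━━━━━━━━┗━━━━━━━━━━━━━━━━━━━


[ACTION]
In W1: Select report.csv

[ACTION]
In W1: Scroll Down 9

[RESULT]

                         ┏━━━━━━━━━━━━━
                         ┃ SlidingPuzzl
━━━━━━━━━━━━━━━━━━━━━━━━━━━━━┓─────────
 TabContainer      ┏━━━━━━━━━━━━━━━━━━━
───────────────────┃ ImageViewer       
 config.yaml │[repo┠───────────────────
───────────────────┃ █   █         ██  
42.26,9,Berlin,64  ┃ █ █ ███ ███ █ ██  
                   ┃ █ █   █ █   █ ██  
                   ┃ █ ███ ███ ███ ██  
                   ┃ █ █ █     █ █ ██  
                   ┃ █ █ ███████ █ ██  
                   ┃   █       █   ██  
                   ┃██████ █████ ████  
                   ┃   █   █   █   ██  
                   ┃██ █ █ █ █ ███ ██  
                   ┃     █ █ █ █   ██  
━━━━━━━━━━━━━━━━━━━┗━━━━━━━━━━━━━━━━━━━


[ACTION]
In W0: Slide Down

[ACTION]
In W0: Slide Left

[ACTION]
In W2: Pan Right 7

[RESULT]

                         ┏━━━━━━━━━━━━━
                         ┃ SlidingPuzzl
━━━━━━━━━━━━━━━━━━━━━━━━━━━━━┓─────────
 TabContainer      ┏━━━━━━━━━━━━━━━━━━━
───────────────────┃ ImageViewer       
 config.yaml │[repo┠───────────────────
───────────────────┃        ██         
42.26,9,Berlin,64  ┃█ ███ █ ██         
                   ┃█ █   █ ██         
                   ┃███ ███ ██         
                   ┃    █ █ ██         
                   ┃█████ █ ██         
                   ┃    █   ██         
                   ┃█████ ████         
                   ┃█   █   ██         
                   ┃█ █ ███ ██         
                   ┃█ █ █   ██         
━━━━━━━━━━━━━━━━━━━┗━━━━━━━━━━━━━━━━━━━


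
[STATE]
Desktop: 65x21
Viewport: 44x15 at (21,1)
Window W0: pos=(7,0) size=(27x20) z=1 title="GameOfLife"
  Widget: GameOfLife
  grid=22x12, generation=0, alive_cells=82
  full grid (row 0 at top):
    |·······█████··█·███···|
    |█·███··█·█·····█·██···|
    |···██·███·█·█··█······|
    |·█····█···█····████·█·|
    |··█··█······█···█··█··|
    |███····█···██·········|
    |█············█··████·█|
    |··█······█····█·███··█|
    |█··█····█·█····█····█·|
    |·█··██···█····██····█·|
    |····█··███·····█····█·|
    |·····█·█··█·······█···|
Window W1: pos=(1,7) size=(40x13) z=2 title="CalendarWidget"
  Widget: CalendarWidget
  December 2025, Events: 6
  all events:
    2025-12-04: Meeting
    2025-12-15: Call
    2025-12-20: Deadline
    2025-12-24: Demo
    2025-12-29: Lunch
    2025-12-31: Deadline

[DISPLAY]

            ┃                               
────────────┨                               
            ┃                               
·█·███···   ┃                               
··█·██···   ┃                               
··█······   ┃                               
━━━━━━━━━━━━━━━━━━━┓                        
                   ┃                        
───────────────────┨                        
r 2025             ┃                        
u                  ┃                        
 7                 ┃                        
4                  ┃                        
 21                ┃                        
28                 ┃                        


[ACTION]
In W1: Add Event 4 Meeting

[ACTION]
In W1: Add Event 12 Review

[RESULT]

            ┃                               
────────────┨                               
            ┃                               
·█·███···   ┃                               
··█·██···   ┃                               
··█······   ┃                               
━━━━━━━━━━━━━━━━━━━┓                        
                   ┃                        
───────────────────┨                        
r 2025             ┃                        
u                  ┃                        
 7                 ┃                        
14                 ┃                        
 21                ┃                        
28                 ┃                        


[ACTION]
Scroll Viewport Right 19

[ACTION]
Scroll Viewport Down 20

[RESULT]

··█······   ┃                               
━━━━━━━━━━━━━━━━━━━┓                        
                   ┃                        
───────────────────┨                        
r 2025             ┃                        
u                  ┃                        
 7                 ┃                        
14                 ┃                        
 21                ┃                        
28                 ┃                        
                   ┃                        
                   ┃                        
                   ┃                        
━━━━━━━━━━━━━━━━━━━┛                        
                                            


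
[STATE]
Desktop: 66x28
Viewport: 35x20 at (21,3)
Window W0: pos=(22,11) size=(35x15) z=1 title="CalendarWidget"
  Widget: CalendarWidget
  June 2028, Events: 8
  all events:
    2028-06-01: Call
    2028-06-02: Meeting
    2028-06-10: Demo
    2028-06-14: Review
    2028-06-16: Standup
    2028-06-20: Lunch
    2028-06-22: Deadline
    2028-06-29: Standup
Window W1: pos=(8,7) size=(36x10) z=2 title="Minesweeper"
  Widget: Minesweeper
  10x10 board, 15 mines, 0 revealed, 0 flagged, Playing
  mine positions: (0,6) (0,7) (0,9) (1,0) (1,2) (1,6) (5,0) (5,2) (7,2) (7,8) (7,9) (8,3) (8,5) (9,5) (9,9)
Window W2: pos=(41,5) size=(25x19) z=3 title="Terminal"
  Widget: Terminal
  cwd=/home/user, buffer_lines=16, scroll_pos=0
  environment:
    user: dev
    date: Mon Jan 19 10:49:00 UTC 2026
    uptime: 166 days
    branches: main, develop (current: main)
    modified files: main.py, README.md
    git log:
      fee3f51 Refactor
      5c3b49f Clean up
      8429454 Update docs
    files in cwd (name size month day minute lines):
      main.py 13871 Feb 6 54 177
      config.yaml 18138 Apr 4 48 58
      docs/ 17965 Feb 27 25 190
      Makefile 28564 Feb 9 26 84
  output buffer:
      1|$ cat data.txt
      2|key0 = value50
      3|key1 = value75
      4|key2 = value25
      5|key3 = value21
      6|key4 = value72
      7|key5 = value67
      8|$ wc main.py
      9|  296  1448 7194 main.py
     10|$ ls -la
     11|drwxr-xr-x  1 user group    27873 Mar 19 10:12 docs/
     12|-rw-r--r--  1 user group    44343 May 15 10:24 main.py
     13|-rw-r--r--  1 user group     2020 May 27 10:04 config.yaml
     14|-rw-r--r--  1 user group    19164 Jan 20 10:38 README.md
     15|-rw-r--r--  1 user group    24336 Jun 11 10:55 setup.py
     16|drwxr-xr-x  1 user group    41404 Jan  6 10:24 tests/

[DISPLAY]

                                   
                                   
                    ┏━━━━━━━━━━━━━━
                    ┃ Terminal     
━━━━━━━━━━━━━━━━━━━━┠──────────────
                    ┃$ cat data.txt
────────────────────┃key0 = value50
                    ┃key1 = value75
                    ┃key2 = value25
                    ┃key3 = value21
                    ┃key4 = value72
                    ┃key5 = value67
                    ┃$ wc main.py  
━━━━━━━━━━━━━━━━━━━━┃  296  1448 71
 ┃ 5  6  7  8  9 10*┃$ ls -la      
 ┃12 13 14* 15 16* 1┃drwxr-xr-x  1 
 ┃19 20* 21 22* 23 2┃-rw-r--r--  1 
 ┃26 27 28 29* 30   ┃-rw-r--r--  1 
 ┃                  ┃-rw-r--r--  1 
 ┃                  ┃-rw-r--r--  1 


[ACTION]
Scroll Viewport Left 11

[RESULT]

                                   
                                   
                               ┏━━━
                               ┃ Te
━━━━━━━━━━━━━━━━━━━━━━━━━━━━━━━┠───
Minesweeper                    ┃$ c
───────────────────────────────┃key
■■■■■■■■■                      ┃key
■■■■■■■■■                      ┃key
■■■■■■■■■                      ┃key
■■■■■■■■■                      ┃key
■■■■■■■■■                      ┃key
■■■■■■■■■                      ┃$ w
━━━━━━━━━━━━━━━━━━━━━━━━━━━━━━━┃  2
            ┃ 5  6  7  8  9 10*┃$ l
            ┃12 13 14* 15 16* 1┃drw
            ┃19 20* 21 22* 23 2┃-rw
            ┃26 27 28 29* 30   ┃-rw
            ┃                  ┃-rw
            ┃                  ┃-rw


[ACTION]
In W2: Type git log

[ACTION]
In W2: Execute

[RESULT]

                                   
                                   
                               ┏━━━
                               ┃ Te
━━━━━━━━━━━━━━━━━━━━━━━━━━━━━━━┠───
Minesweeper                    ┃key
───────────────────────────────┃$ w
■■■■■■■■■                      ┃  2
■■■■■■■■■                      ┃$ l
■■■■■■■■■                      ┃drw
■■■■■■■■■                      ┃-rw
■■■■■■■■■                      ┃-rw
■■■■■■■■■                      ┃-rw
━━━━━━━━━━━━━━━━━━━━━━━━━━━━━━━┃-rw
            ┃ 5  6  7  8  9 10*┃drw
            ┃12 13 14* 15 16* 1┃$ g
            ┃19 20* 21 22* 23 2┃fee
            ┃26 27 28 29* 30   ┃5c3
            ┃                  ┃842
            ┃                  ┃$ █


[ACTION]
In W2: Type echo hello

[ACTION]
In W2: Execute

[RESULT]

                                   
                                   
                               ┏━━━
                               ┃ Te
━━━━━━━━━━━━━━━━━━━━━━━━━━━━━━━┠───
Minesweeper                    ┃  2
───────────────────────────────┃$ l
■■■■■■■■■                      ┃drw
■■■■■■■■■                      ┃-rw
■■■■■■■■■                      ┃-rw
■■■■■■■■■                      ┃-rw
■■■■■■■■■                      ┃-rw
■■■■■■■■■                      ┃drw
━━━━━━━━━━━━━━━━━━━━━━━━━━━━━━━┃$ g
            ┃ 5  6  7  8  9 10*┃fee
            ┃12 13 14* 15 16* 1┃5c3
            ┃19 20* 21 22* 23 2┃842
            ┃26 27 28 29* 30   ┃$ e
            ┃                  ┃hel
            ┃                  ┃$ █


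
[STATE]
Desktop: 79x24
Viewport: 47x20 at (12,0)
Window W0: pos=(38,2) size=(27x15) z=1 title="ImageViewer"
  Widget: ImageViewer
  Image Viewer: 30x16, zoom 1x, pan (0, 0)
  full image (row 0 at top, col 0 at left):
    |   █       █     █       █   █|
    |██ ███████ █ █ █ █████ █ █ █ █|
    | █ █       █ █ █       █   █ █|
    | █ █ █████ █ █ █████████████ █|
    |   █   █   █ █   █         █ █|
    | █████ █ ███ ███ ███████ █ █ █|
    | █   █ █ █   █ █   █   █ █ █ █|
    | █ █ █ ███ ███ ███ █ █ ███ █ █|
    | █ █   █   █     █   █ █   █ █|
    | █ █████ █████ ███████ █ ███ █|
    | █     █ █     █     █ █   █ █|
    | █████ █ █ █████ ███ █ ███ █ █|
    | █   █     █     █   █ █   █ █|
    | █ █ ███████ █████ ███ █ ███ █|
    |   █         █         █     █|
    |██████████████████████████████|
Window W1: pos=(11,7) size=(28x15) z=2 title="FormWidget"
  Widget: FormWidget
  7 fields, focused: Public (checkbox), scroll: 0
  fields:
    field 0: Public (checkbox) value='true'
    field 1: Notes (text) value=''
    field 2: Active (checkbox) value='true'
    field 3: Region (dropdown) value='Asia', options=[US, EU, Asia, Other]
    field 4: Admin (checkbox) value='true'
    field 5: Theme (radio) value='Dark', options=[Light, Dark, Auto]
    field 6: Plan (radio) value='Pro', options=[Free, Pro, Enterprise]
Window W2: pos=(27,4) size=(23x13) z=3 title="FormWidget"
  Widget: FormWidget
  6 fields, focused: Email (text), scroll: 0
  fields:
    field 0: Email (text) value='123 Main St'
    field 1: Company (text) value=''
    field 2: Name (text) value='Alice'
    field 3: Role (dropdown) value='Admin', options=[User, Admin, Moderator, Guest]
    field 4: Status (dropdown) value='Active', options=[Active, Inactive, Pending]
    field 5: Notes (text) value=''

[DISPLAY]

                                               
                                               
                          ┏━━━━━━━━━━━━━━━━━━━━
                          ┃ ImageViewer        
               ┏━━━━━━━━━━━━━━━━━━━━━┓─────────
               ┃ FormWidget          ┃█     █  
               ┠─────────────────────┨█ █ █ ███
━━━━━━━━━━━━━━━┃> Email:      [123 M]┃█ █ █    
 FormWidget    ┃  Company:    [     ]┃█ █ █████
───────────────┃  Name:       [Alice]┃█ █   █  
> Public:     [┃  Role:       [Admi▼]┃█ ███ ███
  Notes:      [┃  Status:     [Acti▼]┃  █ █   █
  Active:     [┃  Notes:      [     ]┃███ ███ █
  Region:     [┃                     ┃█     █  
  Admin:      [┃                     ┃███ █████
  Theme:      (┃                     ┃    █    
  Plan:       (┗━━━━━━━━━━━━━━━━━━━━━┛━━━━━━━━━
                          ┃                    
                          ┃                    
                          ┃                    


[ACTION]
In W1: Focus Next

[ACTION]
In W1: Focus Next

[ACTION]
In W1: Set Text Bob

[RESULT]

                                               
                                               
                          ┏━━━━━━━━━━━━━━━━━━━━
                          ┃ ImageViewer        
               ┏━━━━━━━━━━━━━━━━━━━━━┓─────────
               ┃ FormWidget          ┃█     █  
               ┠─────────────────────┨█ █ █ ███
━━━━━━━━━━━━━━━┃> Email:      [123 M]┃█ █ █    
 FormWidget    ┃  Company:    [     ]┃█ █ █████
───────────────┃  Name:       [Alice]┃█ █   █  
  Public:     [┃  Role:       [Admi▼]┃█ ███ ███
  Notes:      [┃  Status:     [Acti▼]┃  █ █   █
> Active:     [┃  Notes:      [     ]┃███ ███ █
  Region:     [┃                     ┃█     █  
  Admin:      [┃                     ┃███ █████
  Theme:      (┃                     ┃    █    
  Plan:       (┗━━━━━━━━━━━━━━━━━━━━━┛━━━━━━━━━
                          ┃                    
                          ┃                    
                          ┃                    


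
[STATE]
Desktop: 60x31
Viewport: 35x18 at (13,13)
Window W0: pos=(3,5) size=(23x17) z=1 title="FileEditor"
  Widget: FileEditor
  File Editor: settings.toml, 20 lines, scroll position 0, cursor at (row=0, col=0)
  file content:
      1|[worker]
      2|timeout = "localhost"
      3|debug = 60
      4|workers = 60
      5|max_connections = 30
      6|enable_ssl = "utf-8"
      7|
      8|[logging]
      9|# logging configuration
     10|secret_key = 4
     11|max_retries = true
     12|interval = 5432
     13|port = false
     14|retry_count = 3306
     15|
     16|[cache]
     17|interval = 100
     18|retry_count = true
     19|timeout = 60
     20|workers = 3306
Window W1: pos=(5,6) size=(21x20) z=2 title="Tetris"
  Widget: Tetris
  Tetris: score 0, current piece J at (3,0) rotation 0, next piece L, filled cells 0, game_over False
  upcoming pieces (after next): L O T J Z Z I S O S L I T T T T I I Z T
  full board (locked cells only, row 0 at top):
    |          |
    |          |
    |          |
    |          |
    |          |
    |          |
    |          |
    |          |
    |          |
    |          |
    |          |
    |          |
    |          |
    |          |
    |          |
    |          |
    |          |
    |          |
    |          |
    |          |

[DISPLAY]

   │        ┃                      
   │        ┃                      
   │Score:  ┃                      
   │0       ┃                      
   │        ┃                      
   │        ┃                      
   │        ┃                      
   │        ┃                      
   │        ┃                      
   │        ┃                      
   │        ┃                      
   │        ┃                      
━━━━━━━━━━━━┛                      
                                   
                                   
                                   
                                   
                                   


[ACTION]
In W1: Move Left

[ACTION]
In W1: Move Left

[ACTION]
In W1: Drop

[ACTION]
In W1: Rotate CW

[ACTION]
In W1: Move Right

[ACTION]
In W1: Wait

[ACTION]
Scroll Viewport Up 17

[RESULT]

                                   
                                   
                                   
                                   
                                   
━━━━━━━━━━━━┓                      
━━━━━━━━━━━━┓                      
            ┃                      
────────────┨                      
   │Next:   ┃                      
   │  ▒     ┃                      
   │▒▒▒     ┃                      
   │        ┃                      
   │        ┃                      
   │        ┃                      
   │Score:  ┃                      
   │0       ┃                      
   │        ┃                      
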